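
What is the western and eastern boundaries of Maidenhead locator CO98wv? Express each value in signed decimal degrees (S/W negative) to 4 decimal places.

-120.1667, -120.0833

Field C=2, O=14: +2·20° lon, +14·10° lat → SW at lon -140°, lat 50°.
Square 9, 8: +9·2° lon, +8·1° lat → SW at lon -122°, lat 58°.
Subsquare w=22, v=21: +22·0.0833333° lon, +21·0.0416667° lat → SW at lon -120.167°, lat 58.875°.
Cell spans 0.0833333° lon × 0.0416667° lat.
west -120.1667, east -120.0833.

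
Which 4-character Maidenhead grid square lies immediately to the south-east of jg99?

Longitude square 9; +1 → 10, wraps to 0, carry into field.
Longitude field J = 9; +1 → 10 = K.
Latitude square 9; −1 → 8.

KG08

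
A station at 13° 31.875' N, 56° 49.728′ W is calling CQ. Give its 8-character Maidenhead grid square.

GK13om07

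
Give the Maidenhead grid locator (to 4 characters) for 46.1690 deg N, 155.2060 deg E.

QN76

Shift to the Maidenhead origin (180°W, 90°S): lon 335.21, lat 136.17.
Field: lon ⌊335.21/20⌋ = 16 → Q; lat ⌊136.17/10⌋ = 13 → N.
Square: lon ⌊15.21/2⌋ = 7; lat ⌊6.17/1⌋ = 6.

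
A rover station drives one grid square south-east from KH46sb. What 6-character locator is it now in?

KH46ta

Longitude subsquare s = 18; +1 → 19 = t.
Latitude subsquare b = 1; −1 → 0 = a.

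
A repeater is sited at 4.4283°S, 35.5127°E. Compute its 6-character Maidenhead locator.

Shift to the Maidenhead origin (180°W, 90°S): lon 215.5127, lat 85.5717.
Field: 215.5127/20 → 10 → K, 85.5717/10 → 8 → I; chars KI.
Square: 15.5127/2 → 7, 5.5717/1 → 5; chars 75.
Subsquare: 1.5127/0.0833333 → 18 → s, 0.5717/0.0416667 → 13 → n; chars sn.

KI75sn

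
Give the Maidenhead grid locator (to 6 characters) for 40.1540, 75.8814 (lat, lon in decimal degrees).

Add 180° to longitude and 90° to latitude: 255.8814, 130.1540.
Field: 255.8814/20 → 12 → M, 130.1540/10 → 13 → N; chars MN.
Square: 15.8814/2 → 7, 0.1540/1 → 0; chars 70.
Subsquare: 1.8814/0.0833333 → 22 → w, 0.1540/0.0416667 → 3 → d; chars wd.

MN70wd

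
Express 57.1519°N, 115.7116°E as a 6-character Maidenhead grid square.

Offset from 180°W / 90°S: lon 295.7116°, lat 147.1519°.
Field: 295.7116/20 → 14 → O, 147.1519/10 → 14 → O; chars OO.
Square: 15.7116/2 → 7, 7.1519/1 → 7; chars 77.
Subsquare: 1.7116/0.0833333 → 20 → u, 0.1519/0.0416667 → 3 → d; chars ud.

OO77ud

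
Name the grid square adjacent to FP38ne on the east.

Longitude subsquare n = 13; +1 → 14 = o.
The latitude characters are unchanged.

FP38oe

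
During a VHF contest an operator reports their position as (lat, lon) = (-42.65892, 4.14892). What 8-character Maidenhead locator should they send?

JE27bi71

Offset from 180°W / 90°S: lon 184.14892°, lat 47.34108°.
Field: lon ⌊184.14892/20⌋ = 9 → J; lat ⌊47.34108/10⌋ = 4 → E.
Square: lon ⌊4.14892/2⌋ = 2; lat ⌊7.34108/1⌋ = 7.
Subsquare: lon ⌊0.14892/0.0833333⌋ = 1 → b; lat ⌊0.34108/0.0416667⌋ = 8 → i.
Extended square: lon ⌊0.06559/0.00833333⌋ = 7; lat ⌊0.00775/0.00416667⌋ = 1.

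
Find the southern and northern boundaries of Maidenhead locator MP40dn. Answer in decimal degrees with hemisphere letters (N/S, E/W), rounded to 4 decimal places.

60.5417° N, 60.5833° N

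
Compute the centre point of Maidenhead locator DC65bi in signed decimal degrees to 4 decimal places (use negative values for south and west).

-64.6458, -107.8750

Field D=3, C=2: +3·20° lon, +2·10° lat → SW at lon -120°, lat -70°.
Square 6, 5: +6·2° lon, +5·1° lat → SW at lon -108°, lat -65°.
Subsquare b=1, i=8: +1·0.0833333° lon, +8·0.0416667° lat → SW at lon -107.917°, lat -64.6667°.
Cell spans 0.0833333° lon × 0.0416667° lat. Centre is SW corner plus half of each.
latitude -64.6458, longitude -107.8750.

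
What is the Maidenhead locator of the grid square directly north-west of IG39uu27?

IG39uu18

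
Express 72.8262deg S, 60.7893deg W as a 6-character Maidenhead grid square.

FB97oe

Shift to the Maidenhead origin (180°W, 90°S): lon 119.2107, lat 17.1738.
Field: lon ⌊119.2107/20⌋ = 5 → F; lat ⌊17.1738/10⌋ = 1 → B.
Square: lon ⌊19.2107/2⌋ = 9; lat ⌊7.1738/1⌋ = 7.
Subsquare: lon ⌊1.2107/0.0833333⌋ = 14 → o; lat ⌊0.1738/0.0416667⌋ = 4 → e.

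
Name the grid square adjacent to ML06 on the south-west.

Longitude square 0; −1 → -1, wraps to 9, carry into field.
Longitude field M = 12; −1 → 11 = L.
Latitude square 6; −1 → 5.

LL95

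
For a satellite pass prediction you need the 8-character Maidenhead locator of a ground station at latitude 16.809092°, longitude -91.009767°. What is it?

Add 180° to longitude and 90° to latitude: 88.99023, 106.80909.
Field: 88.99023/20 → 4 → E, 106.80909/10 → 10 → K; chars EK.
Square: 8.99023/2 → 4, 6.80909/1 → 6; chars 46.
Subsquare: 0.99023/0.0833333 → 11 → l, 0.80909/0.0416667 → 19 → t; chars lt.
Extended square: 0.07357/0.00833333 → 8, 0.01743/0.00416667 → 4; chars 84.

EK46lt84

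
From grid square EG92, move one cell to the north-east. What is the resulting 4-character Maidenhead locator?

FG03

Longitude square 9; +1 → 10, wraps to 0, carry into field.
Longitude field E = 4; +1 → 5 = F.
Latitude square 2; +1 → 3.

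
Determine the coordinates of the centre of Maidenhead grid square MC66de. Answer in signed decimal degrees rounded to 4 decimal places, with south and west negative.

Field M=12, C=2: +12·20° lon, +2·10° lat → SW at lon 60°, lat -70°.
Square 6, 6: +6·2° lon, +6·1° lat → SW at lon 72°, lat -64°.
Subsquare d=3, e=4: +3·0.0833333° lon, +4·0.0416667° lat → SW at lon 72.25°, lat -63.8333°.
Cell spans 0.0833333° lon × 0.0416667° lat. Centre is SW corner plus half of each.
latitude -63.8125, longitude 72.2917.

-63.8125, 72.2917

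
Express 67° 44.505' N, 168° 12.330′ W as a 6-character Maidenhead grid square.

Shift to the Maidenhead origin (180°W, 90°S): lon 11.7945, lat 157.7417.
Field: lon ⌊11.7945/20⌋ = 0 → A; lat ⌊157.7417/10⌋ = 15 → P.
Square: lon ⌊11.7945/2⌋ = 5; lat ⌊7.7417/1⌋ = 7.
Subsquare: lon ⌊1.7945/0.0833333⌋ = 21 → v; lat ⌊0.7417/0.0416667⌋ = 17 → r.

AP57vr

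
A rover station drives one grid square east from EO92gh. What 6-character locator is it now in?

EO92hh

Longitude subsquare g = 6; +1 → 7 = h.
The latitude characters are unchanged.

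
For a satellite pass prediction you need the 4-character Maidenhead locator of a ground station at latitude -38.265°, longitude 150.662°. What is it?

QF51

Shift to the Maidenhead origin (180°W, 90°S): lon 330.66, lat 51.73.
Field (20°×10°, letters A–R): lon ⌊330.66/20⌋ = 16 → Q; lat ⌊51.73/10⌋ = 5 → F.
Square (2°×1°, digits 0–9): lon ⌊10.66/2⌋ = 5; lat ⌊1.73/1⌋ = 1.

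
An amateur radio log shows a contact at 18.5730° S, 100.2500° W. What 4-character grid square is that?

DH91

Offset from 180°W / 90°S: lon 79.75°, lat 71.43°.
Field (20°×10°, letters A–R): lon ⌊79.75/20⌋ = 3 → D; lat ⌊71.43/10⌋ = 7 → H.
Square (2°×1°, digits 0–9): lon ⌊19.75/2⌋ = 9; lat ⌊1.43/1⌋ = 1.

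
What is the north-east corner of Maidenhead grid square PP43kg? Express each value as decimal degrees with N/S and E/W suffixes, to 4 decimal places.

63.2917° N, 128.9167° E

Field P=15, P=15: +15·20° lon, +15·10° lat → SW at lon 120°, lat 60°.
Square 4, 3: +4·2° lon, +3·1° lat → SW at lon 128°, lat 63°.
Subsquare k=10, g=6: +10·0.0833333° lon, +6·0.0416667° lat → SW at lon 128.833°, lat 63.25°.
Cell spans 0.0833333° lon × 0.0416667° lat. NE corner is SW corner plus one full cell.
latitude 63.2917° N, longitude 128.9167° E.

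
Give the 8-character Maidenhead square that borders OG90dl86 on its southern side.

Latitude extended square 6; −1 → 5.
The longitude characters are unchanged.

OG90dl85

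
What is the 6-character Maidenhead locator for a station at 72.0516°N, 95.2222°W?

EQ22jb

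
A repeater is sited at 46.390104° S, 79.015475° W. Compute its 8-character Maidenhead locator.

Shift to the Maidenhead origin (180°W, 90°S): lon 100.98453, lat 43.60990.
Field: lon ⌊100.98453/20⌋ = 5 → F; lat ⌊43.60990/10⌋ = 4 → E.
Square: lon ⌊0.98453/2⌋ = 0; lat ⌊3.60990/1⌋ = 3.
Subsquare: lon ⌊0.98453/0.0833333⌋ = 11 → l; lat ⌊0.60990/0.0416667⌋ = 14 → o.
Extended square: lon ⌊0.06786/0.00833333⌋ = 8; lat ⌊0.02656/0.00416667⌋ = 6.

FE03lo86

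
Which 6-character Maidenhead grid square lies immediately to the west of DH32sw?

Longitude subsquare s = 18; −1 → 17 = r.
The latitude characters are unchanged.

DH32rw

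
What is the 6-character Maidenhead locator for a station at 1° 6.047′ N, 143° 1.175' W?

BJ81lc

Offset from 180°W / 90°S: lon 36.9804°, lat 91.1008°.
Field (20°×10°, letters A–R): 36.9804/20 → 1 → B, 91.1008/10 → 9 → J; chars BJ.
Square (2°×1°, digits 0–9): 16.9804/2 → 8, 1.1008/1 → 1; chars 81.
Subsquare (5′×2.5′, letters a–x): 0.9804/0.0833333 → 11 → l, 0.1008/0.0416667 → 2 → c; chars lc.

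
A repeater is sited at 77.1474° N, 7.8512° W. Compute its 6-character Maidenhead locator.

IQ67bd

Shift to the Maidenhead origin (180°W, 90°S): lon 172.1488, lat 167.1474.
Field: 172.1488/20 → 8 → I, 167.1474/10 → 16 → Q; chars IQ.
Square: 12.1488/2 → 6, 7.1474/1 → 7; chars 67.
Subsquare: 0.1488/0.0833333 → 1 → b, 0.1474/0.0416667 → 3 → d; chars bd.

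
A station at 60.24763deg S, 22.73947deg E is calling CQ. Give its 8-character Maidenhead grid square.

Shift to the Maidenhead origin (180°W, 90°S): lon 202.73947, lat 29.75237.
Field: 202.73947/20 → 10 → K, 29.75237/10 → 2 → C; chars KC.
Square: 2.73947/2 → 1, 9.75237/1 → 9; chars 19.
Subsquare: 0.73947/0.0833333 → 8 → i, 0.75237/0.0416667 → 18 → s; chars is.
Extended square: 0.07280/0.00833333 → 8, 0.00237/0.00416667 → 0; chars 80.

KC19is80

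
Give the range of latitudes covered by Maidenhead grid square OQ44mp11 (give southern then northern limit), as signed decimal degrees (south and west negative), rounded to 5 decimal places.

74.62917, 74.63333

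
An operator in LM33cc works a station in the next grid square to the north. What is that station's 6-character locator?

Latitude subsquare c = 2; +1 → 3 = d.
The longitude characters are unchanged.

LM33cd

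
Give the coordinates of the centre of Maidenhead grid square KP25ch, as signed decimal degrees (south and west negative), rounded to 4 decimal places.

Field K=10, P=15: +10·20° lon, +15·10° lat → SW at lon 20°, lat 60°.
Square 2, 5: +2·2° lon, +5·1° lat → SW at lon 24°, lat 65°.
Subsquare c=2, h=7: +2·0.0833333° lon, +7·0.0416667° lat → SW at lon 24.1667°, lat 65.2917°.
Cell spans 0.0833333° lon × 0.0416667° lat. Centre is SW corner plus half of each.
latitude 65.3125, longitude 24.2083.

65.3125, 24.2083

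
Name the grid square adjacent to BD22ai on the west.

Longitude subsquare a = 0; −1 → -1, wraps to 23 = x, carry into square.
Longitude square 2; −1 → 1.
The latitude characters are unchanged.

BD12xi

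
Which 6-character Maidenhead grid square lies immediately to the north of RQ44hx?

Latitude subsquare x = 23; +1 → 24, wraps to 0 = a, carry into square.
Latitude square 4; +1 → 5.
The longitude characters are unchanged.

RQ45ha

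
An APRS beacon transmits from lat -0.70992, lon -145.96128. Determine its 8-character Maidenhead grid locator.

Add 180° to longitude and 90° to latitude: 34.03872, 89.29008.
Field (20°×10°, letters A–R): lon ⌊34.03872/20⌋ = 1 → B; lat ⌊89.29008/10⌋ = 8 → I.
Square (2°×1°, digits 0–9): lon ⌊14.03872/2⌋ = 7; lat ⌊9.29008/1⌋ = 9.
Subsquare (5′×2.5′, letters a–x): lon ⌊0.03872/0.0833333⌋ = 0 → a; lat ⌊0.29008/0.0416667⌋ = 6 → g.
Extended square (30″×15″, digits 0–9): lon ⌊0.03872/0.00833333⌋ = 4; lat ⌊0.04008/0.00416667⌋ = 9.

BI79ag49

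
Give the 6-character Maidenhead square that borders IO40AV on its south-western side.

IO30xu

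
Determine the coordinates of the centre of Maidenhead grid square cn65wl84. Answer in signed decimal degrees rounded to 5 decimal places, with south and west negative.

45.47708, -126.09583

Field C=2, N=13: +2·20° lon, +13·10° lat → SW at lon -140°, lat 40°.
Square 6, 5: +6·2° lon, +5·1° lat → SW at lon -128°, lat 45°.
Subsquare w=22, l=11: +22·0.0833333° lon, +11·0.0416667° lat → SW at lon -126.167°, lat 45.4583°.
Extended square 8, 4: +8·0.00833333° lon, +4·0.00416667° lat → SW at lon -126.1°, lat 45.475°.
Cell spans 0.00833333° lon × 0.00416667° lat. Centre is SW corner plus half of each.
latitude 45.47708, longitude -126.09583.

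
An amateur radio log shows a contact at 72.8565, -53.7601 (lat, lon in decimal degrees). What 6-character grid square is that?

GQ32cu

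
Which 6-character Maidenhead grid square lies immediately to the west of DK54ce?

DK54be

Longitude subsquare c = 2; −1 → 1 = b.
The latitude characters are unchanged.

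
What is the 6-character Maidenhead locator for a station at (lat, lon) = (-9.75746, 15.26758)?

Shift to the Maidenhead origin (180°W, 90°S): lon 195.2676, lat 80.2425.
Field (20°×10°, letters A–R): 195.2676/20 → 9 → J, 80.2425/10 → 8 → I; chars JI.
Square (2°×1°, digits 0–9): 15.2676/2 → 7, 0.2425/1 → 0; chars 70.
Subsquare (5′×2.5′, letters a–x): 1.2676/0.0833333 → 15 → p, 0.2425/0.0416667 → 5 → f; chars pf.

JI70pf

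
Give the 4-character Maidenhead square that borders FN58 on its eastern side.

FN68

Longitude square 5; +1 → 6.
The latitude characters are unchanged.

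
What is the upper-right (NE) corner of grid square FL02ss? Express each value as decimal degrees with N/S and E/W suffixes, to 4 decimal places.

22.7917° N, 78.4167° W

Field F=5, L=11: +5·20° lon, +11·10° lat → SW at lon -80°, lat 20°.
Square 0, 2: +0·2° lon, +2·1° lat → SW at lon -80°, lat 22°.
Subsquare s=18, s=18: +18·0.0833333° lon, +18·0.0416667° lat → SW at lon -78.5°, lat 22.75°.
Cell spans 0.0833333° lon × 0.0416667° lat. NE corner is SW corner plus one full cell.
latitude 22.7917° N, longitude 78.4167° W.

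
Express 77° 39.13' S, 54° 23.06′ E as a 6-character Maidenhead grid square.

LB72ei

Offset from 180°W / 90°S: lon 234.3843°, lat 12.3478°.
Field: 234.3843/20 → 11 → L, 12.3478/10 → 1 → B; chars LB.
Square: 14.3843/2 → 7, 2.3478/1 → 2; chars 72.
Subsquare: 0.3843/0.0833333 → 4 → e, 0.3478/0.0416667 → 8 → i; chars ei.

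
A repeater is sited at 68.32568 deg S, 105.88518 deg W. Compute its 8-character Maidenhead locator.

Offset from 180°W / 90°S: lon 74.11482°, lat 21.67432°.
Field: lon ⌊74.11482/20⌋ = 3 → D; lat ⌊21.67432/10⌋ = 2 → C.
Square: lon ⌊14.11482/2⌋ = 7; lat ⌊1.67432/1⌋ = 1.
Subsquare: lon ⌊0.11482/0.0833333⌋ = 1 → b; lat ⌊0.67432/0.0416667⌋ = 16 → q.
Extended square: lon ⌊0.03149/0.00833333⌋ = 3; lat ⌊0.00765/0.00416667⌋ = 1.

DC71bq31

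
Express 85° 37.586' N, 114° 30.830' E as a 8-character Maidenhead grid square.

Shift to the Maidenhead origin (180°W, 90°S): lon 294.51383, lat 175.62643.
Field: 294.51383/20 → 14 → O, 175.62643/10 → 17 → R; chars OR.
Square: 14.51383/2 → 7, 5.62643/1 → 5; chars 75.
Subsquare: 0.51383/0.0833333 → 6 → g, 0.62643/0.0416667 → 15 → p; chars gp.
Extended square: 0.01383/0.00833333 → 1, 0.00143/0.00416667 → 0; chars 10.

OR75gp10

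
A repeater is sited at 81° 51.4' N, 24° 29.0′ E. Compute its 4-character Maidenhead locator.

KR21

Offset from 180°W / 90°S: lon 204.48°, lat 171.86°.
Field: lon ⌊204.48/20⌋ = 10 → K; lat ⌊171.86/10⌋ = 17 → R.
Square: lon ⌊4.48/2⌋ = 2; lat ⌊1.86/1⌋ = 1.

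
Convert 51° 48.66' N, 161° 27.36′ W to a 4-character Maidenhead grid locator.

AO91

Offset from 180°W / 90°S: lon 18.54°, lat 141.81°.
Field: 18.54/20 → 0 → A, 141.81/10 → 14 → O; chars AO.
Square: 18.54/2 → 9, 1.81/1 → 1; chars 91.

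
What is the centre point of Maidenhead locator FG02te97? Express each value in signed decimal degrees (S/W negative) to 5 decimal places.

Field F=5, G=6: +5·20° lon, +6·10° lat → SW at lon -80°, lat -30°.
Square 0, 2: +0·2° lon, +2·1° lat → SW at lon -80°, lat -28°.
Subsquare t=19, e=4: +19·0.0833333° lon, +4·0.0416667° lat → SW at lon -78.4167°, lat -27.8333°.
Extended square 9, 7: +9·0.00833333° lon, +7·0.00416667° lat → SW at lon -78.3417°, lat -27.8042°.
Cell spans 0.00833333° lon × 0.00416667° lat. Centre is SW corner plus half of each.
latitude -27.80208, longitude -78.33750.

-27.80208, -78.33750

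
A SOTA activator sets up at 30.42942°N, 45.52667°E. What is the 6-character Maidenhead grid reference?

LM20sk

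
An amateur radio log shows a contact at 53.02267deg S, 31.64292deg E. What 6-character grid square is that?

KD56tx

Offset from 180°W / 90°S: lon 211.6429°, lat 36.9773°.
Field: lon ⌊211.6429/20⌋ = 10 → K; lat ⌊36.9773/10⌋ = 3 → D.
Square: lon ⌊11.6429/2⌋ = 5; lat ⌊6.9773/1⌋ = 6.
Subsquare: lon ⌊1.6429/0.0833333⌋ = 19 → t; lat ⌊0.9773/0.0416667⌋ = 23 → x.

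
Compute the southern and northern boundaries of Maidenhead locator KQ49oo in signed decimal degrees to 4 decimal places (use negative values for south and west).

Field K=10, Q=16: +10·20° lon, +16·10° lat → SW at lon 20°, lat 70°.
Square 4, 9: +4·2° lon, +9·1° lat → SW at lon 28°, lat 79°.
Subsquare o=14, o=14: +14·0.0833333° lon, +14·0.0416667° lat → SW at lon 29.1667°, lat 79.5833°.
Cell spans 0.0833333° lon × 0.0416667° lat.
south 79.5833, north 79.6250.

79.5833, 79.6250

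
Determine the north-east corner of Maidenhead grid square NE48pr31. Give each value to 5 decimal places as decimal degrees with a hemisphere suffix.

41.28333° S, 89.28333° E

Field N=13, E=4: +13·20° lon, +4·10° lat → SW at lon 80°, lat -50°.
Square 4, 8: +4·2° lon, +8·1° lat → SW at lon 88°, lat -42°.
Subsquare p=15, r=17: +15·0.0833333° lon, +17·0.0416667° lat → SW at lon 89.25°, lat -41.2917°.
Extended square 3, 1: +3·0.00833333° lon, +1·0.00416667° lat → SW at lon 89.275°, lat -41.2875°.
Cell spans 0.00833333° lon × 0.00416667° lat. NE corner is SW corner plus one full cell.
latitude 41.28333° S, longitude 89.28333° E.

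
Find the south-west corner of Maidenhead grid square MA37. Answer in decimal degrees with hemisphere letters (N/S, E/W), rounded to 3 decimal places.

Field M=12, A=0: +12·20° lon, +0·10° lat → SW at lon 60°, lat -90°.
Square 3, 7: +3·2° lon, +7·1° lat → SW at lon 66°, lat -83°.
latitude 83.000° S, longitude 66.000° E.

83.000° S, 66.000° E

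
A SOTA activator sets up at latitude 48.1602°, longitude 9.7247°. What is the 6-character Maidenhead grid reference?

JN48ud

Shift to the Maidenhead origin (180°W, 90°S): lon 189.7247, lat 138.1602.
Field: lon ⌊189.7247/20⌋ = 9 → J; lat ⌊138.1602/10⌋ = 13 → N.
Square: lon ⌊9.7247/2⌋ = 4; lat ⌊8.1602/1⌋ = 8.
Subsquare: lon ⌊1.7247/0.0833333⌋ = 20 → u; lat ⌊0.1602/0.0416667⌋ = 3 → d.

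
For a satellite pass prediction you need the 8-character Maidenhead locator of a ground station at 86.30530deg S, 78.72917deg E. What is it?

MA93iq76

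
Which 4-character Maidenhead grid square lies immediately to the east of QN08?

Longitude square 0; +1 → 1.
The latitude characters are unchanged.

QN18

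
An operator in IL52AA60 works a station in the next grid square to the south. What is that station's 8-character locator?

IL51ax69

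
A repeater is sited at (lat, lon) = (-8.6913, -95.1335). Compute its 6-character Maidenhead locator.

EI21kh

Add 180° to longitude and 90° to latitude: 84.8665, 81.3087.
Field: 84.8665/20 → 4 → E, 81.3087/10 → 8 → I; chars EI.
Square: 4.8665/2 → 2, 1.3087/1 → 1; chars 21.
Subsquare: 0.8665/0.0833333 → 10 → k, 0.3087/0.0416667 → 7 → h; chars kh.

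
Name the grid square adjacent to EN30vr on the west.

Longitude subsquare v = 21; −1 → 20 = u.
The latitude characters are unchanged.

EN30ur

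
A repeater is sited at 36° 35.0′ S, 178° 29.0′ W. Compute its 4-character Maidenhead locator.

Offset from 180°W / 90°S: lon 1.52°, lat 53.42°.
Field: lon ⌊1.52/20⌋ = 0 → A; lat ⌊53.42/10⌋ = 5 → F.
Square: lon ⌊1.52/2⌋ = 0; lat ⌊3.42/1⌋ = 3.

AF03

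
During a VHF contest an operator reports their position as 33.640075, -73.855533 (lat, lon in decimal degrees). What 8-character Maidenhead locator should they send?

FM33bp73

Offset from 180°W / 90°S: lon 106.14447°, lat 123.64007°.
Field: 106.14447/20 → 5 → F, 123.64007/10 → 12 → M; chars FM.
Square: 6.14447/2 → 3, 3.64007/1 → 3; chars 33.
Subsquare: 0.14447/0.0833333 → 1 → b, 0.64007/0.0416667 → 15 → p; chars bp.
Extended square: 0.06113/0.00833333 → 7, 0.01507/0.00416667 → 3; chars 73.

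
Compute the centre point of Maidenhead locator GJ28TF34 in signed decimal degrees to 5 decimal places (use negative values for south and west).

8.22708, -54.38750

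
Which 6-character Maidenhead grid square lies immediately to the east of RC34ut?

Longitude subsquare u = 20; +1 → 21 = v.
The latitude characters are unchanged.

RC34vt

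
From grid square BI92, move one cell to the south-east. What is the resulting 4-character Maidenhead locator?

CI01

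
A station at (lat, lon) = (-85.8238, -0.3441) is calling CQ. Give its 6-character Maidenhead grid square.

IA94te

Add 180° to longitude and 90° to latitude: 179.6559, 4.1762.
Field (20°×10°, letters A–R): lon ⌊179.6559/20⌋ = 8 → I; lat ⌊4.1762/10⌋ = 0 → A.
Square (2°×1°, digits 0–9): lon ⌊19.6559/2⌋ = 9; lat ⌊4.1762/1⌋ = 4.
Subsquare (5′×2.5′, letters a–x): lon ⌊1.6559/0.0833333⌋ = 19 → t; lat ⌊0.1762/0.0416667⌋ = 4 → e.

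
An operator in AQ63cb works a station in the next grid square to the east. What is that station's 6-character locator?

AQ63db

Longitude subsquare c = 2; +1 → 3 = d.
The latitude characters are unchanged.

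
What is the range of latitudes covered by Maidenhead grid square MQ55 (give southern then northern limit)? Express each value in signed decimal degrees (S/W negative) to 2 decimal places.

Field M=12, Q=16: +12·20° lon, +16·10° lat → SW at lon 60°, lat 70°.
Square 5, 5: +5·2° lon, +5·1° lat → SW at lon 70°, lat 75°.
Cell spans 2° lon × 1° lat.
south 75.00, north 76.00.

75.00, 76.00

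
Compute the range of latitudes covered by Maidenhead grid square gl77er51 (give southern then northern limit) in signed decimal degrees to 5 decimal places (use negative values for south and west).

Field G=6, L=11: +6·20° lon, +11·10° lat → SW at lon -60°, lat 20°.
Square 7, 7: +7·2° lon, +7·1° lat → SW at lon -46°, lat 27°.
Subsquare e=4, r=17: +4·0.0833333° lon, +17·0.0416667° lat → SW at lon -45.6667°, lat 27.7083°.
Extended square 5, 1: +5·0.00833333° lon, +1·0.00416667° lat → SW at lon -45.625°, lat 27.7125°.
Cell spans 0.00833333° lon × 0.00416667° lat.
south 27.71250, north 27.71667.

27.71250, 27.71667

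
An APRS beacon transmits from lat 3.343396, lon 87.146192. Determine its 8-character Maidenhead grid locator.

Shift to the Maidenhead origin (180°W, 90°S): lon 267.14619, lat 93.34340.
Field: lon ⌊267.14619/20⌋ = 13 → N; lat ⌊93.34340/10⌋ = 9 → J.
Square: lon ⌊7.14619/2⌋ = 3; lat ⌊3.34340/1⌋ = 3.
Subsquare: lon ⌊1.14619/0.0833333⌋ = 13 → n; lat ⌊0.34340/0.0416667⌋ = 8 → i.
Extended square: lon ⌊0.06286/0.00833333⌋ = 7; lat ⌊0.01006/0.00416667⌋ = 2.

NJ33ni72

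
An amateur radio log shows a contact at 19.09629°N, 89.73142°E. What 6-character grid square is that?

NK49uc

Shift to the Maidenhead origin (180°W, 90°S): lon 269.7314, lat 109.0963.
Field: lon ⌊269.7314/20⌋ = 13 → N; lat ⌊109.0963/10⌋ = 10 → K.
Square: lon ⌊9.7314/2⌋ = 4; lat ⌊9.0963/1⌋ = 9.
Subsquare: lon ⌊1.7314/0.0833333⌋ = 20 → u; lat ⌊0.0963/0.0416667⌋ = 2 → c.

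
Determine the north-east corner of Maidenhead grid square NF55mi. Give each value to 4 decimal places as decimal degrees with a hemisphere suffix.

34.6250° S, 91.0833° E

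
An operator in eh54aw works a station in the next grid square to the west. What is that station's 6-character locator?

EH44xw

Longitude subsquare a = 0; −1 → -1, wraps to 23 = x, carry into square.
Longitude square 5; −1 → 4.
The latitude characters are unchanged.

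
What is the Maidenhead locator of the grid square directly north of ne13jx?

NE14ja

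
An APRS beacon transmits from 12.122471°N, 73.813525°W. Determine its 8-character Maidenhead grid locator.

FK32cc29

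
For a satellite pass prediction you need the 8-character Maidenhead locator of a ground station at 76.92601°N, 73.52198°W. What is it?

Add 180° to longitude and 90° to latitude: 106.47802, 166.92601.
Field: 106.47802/20 → 5 → F, 166.92601/10 → 16 → Q; chars FQ.
Square: 6.47802/2 → 3, 6.92601/1 → 6; chars 36.
Subsquare: 0.47802/0.0833333 → 5 → f, 0.92601/0.0416667 → 22 → w; chars fw.
Extended square: 0.06135/0.00833333 → 7, 0.00934/0.00416667 → 2; chars 72.

FQ36fw72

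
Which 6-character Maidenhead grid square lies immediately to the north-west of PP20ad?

PP10xe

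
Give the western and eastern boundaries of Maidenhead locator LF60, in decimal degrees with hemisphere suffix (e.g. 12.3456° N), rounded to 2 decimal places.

Field L=11, F=5: +11·20° lon, +5·10° lat → SW at lon 40°, lat -40°.
Square 6, 0: +6·2° lon, +0·1° lat → SW at lon 52°, lat -40°.
Cell spans 2° lon × 1° lat.
west 52.00° E, east 54.00° E.

52.00° E, 54.00° E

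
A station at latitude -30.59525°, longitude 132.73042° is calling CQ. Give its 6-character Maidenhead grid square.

Offset from 180°W / 90°S: lon 312.7304°, lat 59.4047°.
Field: 312.7304/20 → 15 → P, 59.4047/10 → 5 → F; chars PF.
Square: 12.7304/2 → 6, 9.4047/1 → 9; chars 69.
Subsquare: 0.7304/0.0833333 → 8 → i, 0.4047/0.0416667 → 9 → j; chars ij.

PF69ij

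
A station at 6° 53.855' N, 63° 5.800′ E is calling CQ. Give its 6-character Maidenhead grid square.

Add 180° to longitude and 90° to latitude: 243.0967, 96.8976.
Field: lon ⌊243.0967/20⌋ = 12 → M; lat ⌊96.8976/10⌋ = 9 → J.
Square: lon ⌊3.0967/2⌋ = 1; lat ⌊6.8976/1⌋ = 6.
Subsquare: lon ⌊1.0967/0.0833333⌋ = 13 → n; lat ⌊0.8976/0.0416667⌋ = 21 → v.

MJ16nv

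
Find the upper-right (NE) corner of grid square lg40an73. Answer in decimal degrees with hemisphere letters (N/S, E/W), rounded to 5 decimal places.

29.44167° S, 48.06667° E

Field L=11, G=6: +11·20° lon, +6·10° lat → SW at lon 40°, lat -30°.
Square 4, 0: +4·2° lon, +0·1° lat → SW at lon 48°, lat -30°.
Subsquare a=0, n=13: +0·0.0833333° lon, +13·0.0416667° lat → SW at lon 48°, lat -29.4583°.
Extended square 7, 3: +7·0.00833333° lon, +3·0.00416667° lat → SW at lon 48.0583°, lat -29.4458°.
Cell spans 0.00833333° lon × 0.00416667° lat. NE corner is SW corner plus one full cell.
latitude 29.44167° S, longitude 48.06667° E.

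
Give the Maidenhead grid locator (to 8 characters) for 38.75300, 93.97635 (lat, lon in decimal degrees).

NM68xs70

Offset from 180°W / 90°S: lon 273.97635°, lat 128.75300°.
Field: 273.97635/20 → 13 → N, 128.75300/10 → 12 → M; chars NM.
Square: 13.97635/2 → 6, 8.75300/1 → 8; chars 68.
Subsquare: 1.97635/0.0833333 → 23 → x, 0.75300/0.0416667 → 18 → s; chars xs.
Extended square: 0.05968/0.00833333 → 7, 0.00300/0.00416667 → 0; chars 70.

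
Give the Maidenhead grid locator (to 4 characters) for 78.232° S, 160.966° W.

AB91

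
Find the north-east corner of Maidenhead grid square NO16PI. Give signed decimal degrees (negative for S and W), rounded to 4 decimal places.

Field N=13, O=14: +13·20° lon, +14·10° lat → SW at lon 80°, lat 50°.
Square 1, 6: +1·2° lon, +6·1° lat → SW at lon 82°, lat 56°.
Subsquare p=15, i=8: +15·0.0833333° lon, +8·0.0416667° lat → SW at lon 83.25°, lat 56.3333°.
Cell spans 0.0833333° lon × 0.0416667° lat. NE corner is SW corner plus one full cell.
latitude 56.3750, longitude 83.3333.

56.3750, 83.3333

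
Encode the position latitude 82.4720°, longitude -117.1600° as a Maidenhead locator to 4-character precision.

Add 180° to longitude and 90° to latitude: 62.84, 172.47.
Field: 62.84/20 → 3 → D, 172.47/10 → 17 → R; chars DR.
Square: 2.84/2 → 1, 2.47/1 → 2; chars 12.

DR12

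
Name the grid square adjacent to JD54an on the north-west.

JD44xo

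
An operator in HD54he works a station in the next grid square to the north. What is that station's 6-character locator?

HD54hf

Latitude subsquare e = 4; +1 → 5 = f.
The longitude characters are unchanged.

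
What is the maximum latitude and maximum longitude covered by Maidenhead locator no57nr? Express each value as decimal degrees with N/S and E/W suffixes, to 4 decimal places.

57.7500° N, 91.1667° E

Field N=13, O=14: +13·20° lon, +14·10° lat → SW at lon 80°, lat 50°.
Square 5, 7: +5·2° lon, +7·1° lat → SW at lon 90°, lat 57°.
Subsquare n=13, r=17: +13·0.0833333° lon, +17·0.0416667° lat → SW at lon 91.0833°, lat 57.7083°.
Cell spans 0.0833333° lon × 0.0416667° lat. NE corner is SW corner plus one full cell.
latitude 57.7500° N, longitude 91.1667° E.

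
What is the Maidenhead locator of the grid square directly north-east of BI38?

Longitude square 3; +1 → 4.
Latitude square 8; +1 → 9.

BI49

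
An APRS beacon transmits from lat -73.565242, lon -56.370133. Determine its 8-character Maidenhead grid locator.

Add 180° to longitude and 90° to latitude: 123.62987, 16.43476.
Field (20°×10°, letters A–R): lon ⌊123.62987/20⌋ = 6 → G; lat ⌊16.43476/10⌋ = 1 → B.
Square (2°×1°, digits 0–9): lon ⌊3.62987/2⌋ = 1; lat ⌊6.43476/1⌋ = 6.
Subsquare (5′×2.5′, letters a–x): lon ⌊1.62987/0.0833333⌋ = 19 → t; lat ⌊0.43476/0.0416667⌋ = 10 → k.
Extended square (30″×15″, digits 0–9): lon ⌊0.04653/0.00833333⌋ = 5; lat ⌊0.01809/0.00416667⌋ = 4.

GB16tk54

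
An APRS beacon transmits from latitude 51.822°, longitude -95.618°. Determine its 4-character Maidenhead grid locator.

EO21

Shift to the Maidenhead origin (180°W, 90°S): lon 84.38, lat 141.82.
Field: 84.38/20 → 4 → E, 141.82/10 → 14 → O; chars EO.
Square: 4.38/2 → 2, 1.82/1 → 1; chars 21.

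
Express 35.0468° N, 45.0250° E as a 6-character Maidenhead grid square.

LM25mb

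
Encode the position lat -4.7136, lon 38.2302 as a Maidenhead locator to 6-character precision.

KI95cg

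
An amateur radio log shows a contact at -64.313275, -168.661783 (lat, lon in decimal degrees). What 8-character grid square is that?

Add 180° to longitude and 90° to latitude: 11.33822, 25.68672.
Field: lon ⌊11.33822/20⌋ = 0 → A; lat ⌊25.68672/10⌋ = 2 → C.
Square: lon ⌊11.33822/2⌋ = 5; lat ⌊5.68672/1⌋ = 5.
Subsquare: lon ⌊1.33822/0.0833333⌋ = 16 → q; lat ⌊0.68672/0.0416667⌋ = 16 → q.
Extended square: lon ⌊0.00488/0.00833333⌋ = 0; lat ⌊0.02006/0.00416667⌋ = 4.

AC55qq04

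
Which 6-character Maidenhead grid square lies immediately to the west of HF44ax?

Longitude subsquare a = 0; −1 → -1, wraps to 23 = x, carry into square.
Longitude square 4; −1 → 3.
The latitude characters are unchanged.

HF34xx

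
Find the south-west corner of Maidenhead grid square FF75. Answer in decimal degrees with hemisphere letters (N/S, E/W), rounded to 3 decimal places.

Field F=5, F=5: +5·20° lon, +5·10° lat → SW at lon -80°, lat -40°.
Square 7, 5: +7·2° lon, +5·1° lat → SW at lon -66°, lat -35°.
latitude 35.000° S, longitude 66.000° W.

35.000° S, 66.000° W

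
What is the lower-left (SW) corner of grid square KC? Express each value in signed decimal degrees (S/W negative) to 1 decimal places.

-70.0, 20.0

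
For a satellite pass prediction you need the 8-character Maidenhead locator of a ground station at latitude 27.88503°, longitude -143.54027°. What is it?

BL87fv52

Shift to the Maidenhead origin (180°W, 90°S): lon 36.45973, lat 117.88503.
Field (20°×10°, letters A–R): 36.45973/20 → 1 → B, 117.88503/10 → 11 → L; chars BL.
Square (2°×1°, digits 0–9): 16.45973/2 → 8, 7.88503/1 → 7; chars 87.
Subsquare (5′×2.5′, letters a–x): 0.45973/0.0833333 → 5 → f, 0.88503/0.0416667 → 21 → v; chars fv.
Extended square (30″×15″, digits 0–9): 0.04306/0.00833333 → 5, 0.01003/0.00416667 → 2; chars 52.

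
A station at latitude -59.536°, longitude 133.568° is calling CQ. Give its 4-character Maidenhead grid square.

PD60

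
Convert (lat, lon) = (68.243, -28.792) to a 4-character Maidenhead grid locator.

Offset from 180°W / 90°S: lon 151.21°, lat 158.24°.
Field: lon ⌊151.21/20⌋ = 7 → H; lat ⌊158.24/10⌋ = 15 → P.
Square: lon ⌊11.21/2⌋ = 5; lat ⌊8.24/1⌋ = 8.

HP58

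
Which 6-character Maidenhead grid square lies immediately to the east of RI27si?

RI27ti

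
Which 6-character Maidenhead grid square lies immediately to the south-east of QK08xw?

QK18av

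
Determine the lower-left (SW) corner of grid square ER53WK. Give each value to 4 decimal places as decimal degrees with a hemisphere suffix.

83.4167° N, 88.1667° W

Field E=4, R=17: +4·20° lon, +17·10° lat → SW at lon -100°, lat 80°.
Square 5, 3: +5·2° lon, +3·1° lat → SW at lon -90°, lat 83°.
Subsquare w=22, k=10: +22·0.0833333° lon, +10·0.0416667° lat → SW at lon -88.1667°, lat 83.4167°.
latitude 83.4167° N, longitude 88.1667° W.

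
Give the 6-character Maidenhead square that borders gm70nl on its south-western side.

Longitude subsquare n = 13; −1 → 12 = m.
Latitude subsquare l = 11; −1 → 10 = k.

GM70mk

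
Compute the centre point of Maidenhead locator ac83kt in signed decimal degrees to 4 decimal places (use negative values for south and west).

-66.1875, -163.1250

Field A=0, C=2: +0·20° lon, +2·10° lat → SW at lon -180°, lat -70°.
Square 8, 3: +8·2° lon, +3·1° lat → SW at lon -164°, lat -67°.
Subsquare k=10, t=19: +10·0.0833333° lon, +19·0.0416667° lat → SW at lon -163.167°, lat -66.2083°.
Cell spans 0.0833333° lon × 0.0416667° lat. Centre is SW corner plus half of each.
latitude -66.1875, longitude -163.1250.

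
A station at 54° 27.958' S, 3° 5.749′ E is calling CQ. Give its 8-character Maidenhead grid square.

Offset from 180°W / 90°S: lon 183.09582°, lat 35.53403°.
Field: 183.09582/20 → 9 → J, 35.53403/10 → 3 → D; chars JD.
Square: 3.09582/2 → 1, 5.53403/1 → 5; chars 15.
Subsquare: 1.09582/0.0833333 → 13 → n, 0.53403/0.0416667 → 12 → m; chars nm.
Extended square: 0.01248/0.00833333 → 1, 0.03403/0.00416667 → 8; chars 18.

JD15nm18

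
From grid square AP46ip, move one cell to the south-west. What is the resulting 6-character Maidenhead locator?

Longitude subsquare i = 8; −1 → 7 = h.
Latitude subsquare p = 15; −1 → 14 = o.

AP46ho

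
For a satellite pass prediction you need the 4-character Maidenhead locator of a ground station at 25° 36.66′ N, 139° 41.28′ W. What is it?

CL05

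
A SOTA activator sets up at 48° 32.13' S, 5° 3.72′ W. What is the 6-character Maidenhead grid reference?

Offset from 180°W / 90°S: lon 174.9380°, lat 41.4645°.
Field: lon ⌊174.9380/20⌋ = 8 → I; lat ⌊41.4645/10⌋ = 4 → E.
Square: lon ⌊14.9380/2⌋ = 7; lat ⌊1.4645/1⌋ = 1.
Subsquare: lon ⌊0.9380/0.0833333⌋ = 11 → l; lat ⌊0.4645/0.0416667⌋ = 11 → l.

IE71ll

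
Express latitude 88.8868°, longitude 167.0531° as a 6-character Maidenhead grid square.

RR38mv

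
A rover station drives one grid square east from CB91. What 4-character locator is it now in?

DB01

Longitude square 9; +1 → 10, wraps to 0, carry into field.
Longitude field C = 2; +1 → 3 = D.
The latitude characters are unchanged.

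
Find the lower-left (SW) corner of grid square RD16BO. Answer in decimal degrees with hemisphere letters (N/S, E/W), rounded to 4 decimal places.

Field R=17, D=3: +17·20° lon, +3·10° lat → SW at lon 160°, lat -60°.
Square 1, 6: +1·2° lon, +6·1° lat → SW at lon 162°, lat -54°.
Subsquare b=1, o=14: +1·0.0833333° lon, +14·0.0416667° lat → SW at lon 162.083°, lat -53.4167°.
latitude 53.4167° S, longitude 162.0833° E.

53.4167° S, 162.0833° E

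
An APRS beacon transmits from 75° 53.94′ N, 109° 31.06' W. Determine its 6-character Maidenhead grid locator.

Offset from 180°W / 90°S: lon 70.4823°, lat 165.8990°.
Field (20°×10°, letters A–R): lon ⌊70.4823/20⌋ = 3 → D; lat ⌊165.8990/10⌋ = 16 → Q.
Square (2°×1°, digits 0–9): lon ⌊10.4823/2⌋ = 5; lat ⌊5.8990/1⌋ = 5.
Subsquare (5′×2.5′, letters a–x): lon ⌊0.4823/0.0833333⌋ = 5 → f; lat ⌊0.8990/0.0416667⌋ = 21 → v.

DQ55fv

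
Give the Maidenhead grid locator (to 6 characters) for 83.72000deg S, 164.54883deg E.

RA26gg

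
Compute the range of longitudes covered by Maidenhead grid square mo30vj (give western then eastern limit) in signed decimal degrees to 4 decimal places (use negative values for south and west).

67.7500, 67.8333

Field M=12, O=14: +12·20° lon, +14·10° lat → SW at lon 60°, lat 50°.
Square 3, 0: +3·2° lon, +0·1° lat → SW at lon 66°, lat 50°.
Subsquare v=21, j=9: +21·0.0833333° lon, +9·0.0416667° lat → SW at lon 67.75°, lat 50.375°.
Cell spans 0.0833333° lon × 0.0416667° lat.
west 67.7500, east 67.8333.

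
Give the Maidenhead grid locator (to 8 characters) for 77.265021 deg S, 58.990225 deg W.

Offset from 180°W / 90°S: lon 121.00977°, lat 12.73498°.
Field: 121.00977/20 → 6 → G, 12.73498/10 → 1 → B; chars GB.
Square: 1.00977/2 → 0, 2.73498/1 → 2; chars 02.
Subsquare: 1.00977/0.0833333 → 12 → m, 0.73498/0.0416667 → 17 → r; chars mr.
Extended square: 0.00977/0.00833333 → 1, 0.02665/0.00416667 → 6; chars 16.

GB02mr16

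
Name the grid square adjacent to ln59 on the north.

LO50

Latitude square 9; +1 → 10, wraps to 0, carry into field.
Latitude field N = 13; +1 → 14 = O.
The longitude characters are unchanged.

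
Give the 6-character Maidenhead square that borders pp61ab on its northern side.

PP61ac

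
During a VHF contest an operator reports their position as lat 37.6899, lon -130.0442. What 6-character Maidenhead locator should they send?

Offset from 180°W / 90°S: lon 49.9558°, lat 127.6899°.
Field: lon ⌊49.9558/20⌋ = 2 → C; lat ⌊127.6899/10⌋ = 12 → M.
Square: lon ⌊9.9558/2⌋ = 4; lat ⌊7.6899/1⌋ = 7.
Subsquare: lon ⌊1.9558/0.0833333⌋ = 23 → x; lat ⌊0.6899/0.0416667⌋ = 16 → q.

CM47xq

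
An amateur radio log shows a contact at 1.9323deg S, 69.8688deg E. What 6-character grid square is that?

Shift to the Maidenhead origin (180°W, 90°S): lon 249.8688, lat 88.0677.
Field: 249.8688/20 → 12 → M, 88.0677/10 → 8 → I; chars MI.
Square: 9.8688/2 → 4, 8.0677/1 → 8; chars 48.
Subsquare: 1.8688/0.0833333 → 22 → w, 0.0677/0.0416667 → 1 → b; chars wb.

MI48wb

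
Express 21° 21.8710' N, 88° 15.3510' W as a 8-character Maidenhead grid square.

EL51ui97

Shift to the Maidenhead origin (180°W, 90°S): lon 91.74415, lat 111.36452.
Field (20°×10°, letters A–R): lon ⌊91.74415/20⌋ = 4 → E; lat ⌊111.36452/10⌋ = 11 → L.
Square (2°×1°, digits 0–9): lon ⌊11.74415/2⌋ = 5; lat ⌊1.36452/1⌋ = 1.
Subsquare (5′×2.5′, letters a–x): lon ⌊1.74415/0.0833333⌋ = 20 → u; lat ⌊0.36452/0.0416667⌋ = 8 → i.
Extended square (30″×15″, digits 0–9): lon ⌊0.07748/0.00833333⌋ = 9; lat ⌊0.03118/0.00416667⌋ = 7.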